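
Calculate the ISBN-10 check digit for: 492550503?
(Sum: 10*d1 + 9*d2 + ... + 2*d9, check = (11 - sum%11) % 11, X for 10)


Weighted sum: 228
228 mod 11 = 8

Check digit: 3


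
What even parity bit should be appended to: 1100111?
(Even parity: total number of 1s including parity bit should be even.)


Number of 1s in data: 5
Parity bit: 1

1


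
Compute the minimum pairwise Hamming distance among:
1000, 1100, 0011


Comparing all pairs, minimum distance: 1
Can detect 0 errors, correct 0 errors

1


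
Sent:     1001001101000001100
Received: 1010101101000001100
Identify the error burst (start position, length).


XOR: 0011100000000000000

Burst at position 2, length 3


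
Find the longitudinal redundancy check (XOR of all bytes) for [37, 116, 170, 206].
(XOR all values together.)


XOR chain: 37 ^ 116 ^ 170 ^ 206 = 53

53


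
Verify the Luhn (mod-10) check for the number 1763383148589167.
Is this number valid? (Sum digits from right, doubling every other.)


Luhn sum = 81
81 mod 10 = 1

Invalid (Luhn sum mod 10 = 1)


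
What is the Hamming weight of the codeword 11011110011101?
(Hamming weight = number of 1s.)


Counting 1s in 11011110011101

10


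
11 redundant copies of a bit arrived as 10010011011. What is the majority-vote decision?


Ones: 6 out of 11
Threshold: 6

1 (6/11 voted 1)


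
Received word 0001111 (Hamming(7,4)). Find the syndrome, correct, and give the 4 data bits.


Syndrome = 0: no error detected

Data: 0111 (no errors)


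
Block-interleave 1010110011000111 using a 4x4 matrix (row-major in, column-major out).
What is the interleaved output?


Matrix:
  1010
  1100
  1100
  0111
Read columns: 1110011110010001

1110011110010001


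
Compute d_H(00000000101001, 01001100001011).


XOR: 01001100100010
Count of 1s: 5

5


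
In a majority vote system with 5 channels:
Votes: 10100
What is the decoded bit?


Ones: 2 out of 5
Threshold: 3

0 (2/5 voted 1)


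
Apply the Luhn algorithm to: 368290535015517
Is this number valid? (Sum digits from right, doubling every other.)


Luhn sum = 59
59 mod 10 = 9

Invalid (Luhn sum mod 10 = 9)


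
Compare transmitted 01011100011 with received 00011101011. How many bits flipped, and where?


XOR: 01000001000

2 error(s) at position(s): 1, 7


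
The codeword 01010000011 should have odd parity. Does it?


Number of 1s: 4

No, parity error (4 ones)


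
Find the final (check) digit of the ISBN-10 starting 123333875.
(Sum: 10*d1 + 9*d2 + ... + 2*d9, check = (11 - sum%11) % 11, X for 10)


Weighted sum: 169
169 mod 11 = 4

Check digit: 7


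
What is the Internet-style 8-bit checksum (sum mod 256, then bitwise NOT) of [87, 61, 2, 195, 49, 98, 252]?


Sum = 744 mod 256 = 232
Complement = 23

23


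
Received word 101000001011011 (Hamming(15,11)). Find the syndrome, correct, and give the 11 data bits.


Syndrome = 13: error at position 13

Data: 10001011111 (corrected bit 13)


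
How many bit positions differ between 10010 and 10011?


XOR: 00001
Count of 1s: 1

1


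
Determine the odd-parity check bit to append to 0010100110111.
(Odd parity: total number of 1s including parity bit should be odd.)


Number of 1s in data: 7
Parity bit: 0

0


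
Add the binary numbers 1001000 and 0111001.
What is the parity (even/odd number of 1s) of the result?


1001000 = 72
0111001 = 57
Sum = 129 = 10000001
1s count = 2

even parity (2 ones in 10000001)


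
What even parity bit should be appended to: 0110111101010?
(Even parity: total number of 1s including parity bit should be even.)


Number of 1s in data: 8
Parity bit: 0

0


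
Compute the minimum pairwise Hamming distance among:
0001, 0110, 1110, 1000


Comparing all pairs, minimum distance: 1
Can detect 0 errors, correct 0 errors

1


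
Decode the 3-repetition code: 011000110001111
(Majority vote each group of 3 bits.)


Groups: 011, 000, 110, 001, 111
Majority votes: 10101

10101


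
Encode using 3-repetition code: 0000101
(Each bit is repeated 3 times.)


Each bit -> 3 copies

000000000000111000111


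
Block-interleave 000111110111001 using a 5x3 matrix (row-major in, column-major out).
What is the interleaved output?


Matrix:
  000
  111
  110
  111
  001
Read columns: 011100111001011

011100111001011


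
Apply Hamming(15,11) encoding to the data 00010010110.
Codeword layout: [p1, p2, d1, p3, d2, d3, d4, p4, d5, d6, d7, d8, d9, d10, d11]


Parity bits: p1=1, p2=1, p3=1, p4=1

110100110010110


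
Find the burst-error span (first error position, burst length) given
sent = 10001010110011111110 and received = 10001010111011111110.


XOR: 00000000001000000000

Burst at position 10, length 1


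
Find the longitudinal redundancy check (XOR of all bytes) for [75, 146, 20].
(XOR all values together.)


XOR chain: 75 ^ 146 ^ 20 = 205

205


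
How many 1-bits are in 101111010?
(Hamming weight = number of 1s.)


Counting 1s in 101111010

6


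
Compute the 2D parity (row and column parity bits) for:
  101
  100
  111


Row parities: 011
Column parities: 110

Row P: 011, Col P: 110, Corner: 0


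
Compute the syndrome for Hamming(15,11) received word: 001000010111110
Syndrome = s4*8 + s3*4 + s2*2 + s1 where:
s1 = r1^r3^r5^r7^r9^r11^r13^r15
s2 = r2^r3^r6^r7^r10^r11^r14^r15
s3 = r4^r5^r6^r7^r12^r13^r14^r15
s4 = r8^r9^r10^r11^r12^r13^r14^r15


s1=1, s2=0, s3=1, s4=0

Syndrome = 5 (error at position 5)


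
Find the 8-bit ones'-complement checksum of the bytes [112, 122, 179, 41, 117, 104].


Sum = 675 mod 256 = 163
Complement = 92

92


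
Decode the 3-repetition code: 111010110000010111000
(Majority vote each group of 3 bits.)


Groups: 111, 010, 110, 000, 010, 111, 000
Majority votes: 1010010

1010010


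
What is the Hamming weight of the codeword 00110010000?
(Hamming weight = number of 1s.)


Counting 1s in 00110010000

3


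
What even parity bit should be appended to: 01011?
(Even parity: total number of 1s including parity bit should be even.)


Number of 1s in data: 3
Parity bit: 1

1


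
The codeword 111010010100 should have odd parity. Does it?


Number of 1s: 6

No, parity error (6 ones)


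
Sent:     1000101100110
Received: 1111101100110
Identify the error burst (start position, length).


XOR: 0111000000000

Burst at position 1, length 3


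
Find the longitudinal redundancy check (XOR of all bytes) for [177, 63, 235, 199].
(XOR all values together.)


XOR chain: 177 ^ 63 ^ 235 ^ 199 = 162

162


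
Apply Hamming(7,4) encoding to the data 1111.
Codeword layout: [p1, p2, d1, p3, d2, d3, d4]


Parity bits: p1=1, p2=1, p3=1

1111111


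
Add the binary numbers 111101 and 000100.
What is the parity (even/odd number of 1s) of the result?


111101 = 61
000100 = 4
Sum = 65 = 1000001
1s count = 2

even parity (2 ones in 1000001)


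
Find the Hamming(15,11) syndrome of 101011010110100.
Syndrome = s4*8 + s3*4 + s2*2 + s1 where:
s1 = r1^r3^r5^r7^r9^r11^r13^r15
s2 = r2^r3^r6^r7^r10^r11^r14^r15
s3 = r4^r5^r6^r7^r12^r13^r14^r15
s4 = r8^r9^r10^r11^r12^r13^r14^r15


s1=1, s2=0, s3=1, s4=0

Syndrome = 5 (error at position 5)


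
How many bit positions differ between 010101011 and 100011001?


XOR: 110110010
Count of 1s: 5

5


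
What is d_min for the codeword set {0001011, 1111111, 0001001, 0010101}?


Comparing all pairs, minimum distance: 1
Can detect 0 errors, correct 0 errors

1


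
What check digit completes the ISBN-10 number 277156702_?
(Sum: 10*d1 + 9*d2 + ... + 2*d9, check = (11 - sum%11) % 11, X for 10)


Weighted sum: 238
238 mod 11 = 7

Check digit: 4


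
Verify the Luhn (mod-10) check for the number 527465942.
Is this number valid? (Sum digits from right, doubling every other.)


Luhn sum = 50
50 mod 10 = 0

Valid (Luhn sum mod 10 = 0)


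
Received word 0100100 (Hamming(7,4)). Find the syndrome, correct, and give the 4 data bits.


Syndrome = 7: error at position 7

Data: 0101 (corrected bit 7)


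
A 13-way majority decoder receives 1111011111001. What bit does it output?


Ones: 10 out of 13
Threshold: 7

1 (10/13 voted 1)


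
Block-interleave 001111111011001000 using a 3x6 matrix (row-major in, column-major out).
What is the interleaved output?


Matrix:
  001111
  111011
  001000
Read columns: 010010111100110110

010010111100110110


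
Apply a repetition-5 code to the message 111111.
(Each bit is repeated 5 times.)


Each bit -> 5 copies

111111111111111111111111111111


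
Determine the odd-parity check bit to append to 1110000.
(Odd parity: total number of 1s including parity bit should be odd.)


Number of 1s in data: 3
Parity bit: 0

0


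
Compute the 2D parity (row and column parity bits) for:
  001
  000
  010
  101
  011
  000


Row parities: 101000
Column parities: 101

Row P: 101000, Col P: 101, Corner: 0


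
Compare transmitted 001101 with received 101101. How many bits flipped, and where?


XOR: 100000

1 error(s) at position(s): 0


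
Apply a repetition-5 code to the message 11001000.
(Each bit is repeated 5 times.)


Each bit -> 5 copies

1111111111000000000011111000000000000000


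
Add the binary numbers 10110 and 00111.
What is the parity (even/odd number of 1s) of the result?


10110 = 22
00111 = 7
Sum = 29 = 11101
1s count = 4

even parity (4 ones in 11101)


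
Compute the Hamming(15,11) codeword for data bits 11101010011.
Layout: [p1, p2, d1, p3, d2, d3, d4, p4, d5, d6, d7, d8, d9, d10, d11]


Parity bits: p1=1, p2=1, p3=0, p4=0

111011001010011


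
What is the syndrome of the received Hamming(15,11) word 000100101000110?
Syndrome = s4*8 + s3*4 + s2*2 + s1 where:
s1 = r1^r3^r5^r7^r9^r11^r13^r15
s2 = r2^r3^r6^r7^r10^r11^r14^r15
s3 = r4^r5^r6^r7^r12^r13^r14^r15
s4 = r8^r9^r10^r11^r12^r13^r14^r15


s1=1, s2=0, s3=0, s4=1

Syndrome = 9 (error at position 9)


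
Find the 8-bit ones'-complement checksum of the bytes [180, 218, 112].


Sum = 510 mod 256 = 254
Complement = 1

1


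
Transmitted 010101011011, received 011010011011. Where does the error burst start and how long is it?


XOR: 001111000000

Burst at position 2, length 4


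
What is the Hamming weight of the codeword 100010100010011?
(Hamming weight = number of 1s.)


Counting 1s in 100010100010011

6


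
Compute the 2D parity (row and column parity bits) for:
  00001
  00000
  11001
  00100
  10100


Row parities: 10110
Column parities: 01000

Row P: 10110, Col P: 01000, Corner: 1


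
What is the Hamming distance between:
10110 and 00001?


XOR: 10111
Count of 1s: 4

4


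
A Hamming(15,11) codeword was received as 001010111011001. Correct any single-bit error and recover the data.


Syndrome = 8: error at position 8

Data: 11011011001 (corrected bit 8)


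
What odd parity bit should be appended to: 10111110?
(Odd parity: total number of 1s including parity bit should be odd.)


Number of 1s in data: 6
Parity bit: 1

1


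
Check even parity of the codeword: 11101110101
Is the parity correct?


Number of 1s: 8

Yes, parity is correct (8 ones)


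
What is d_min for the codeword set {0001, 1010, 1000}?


Comparing all pairs, minimum distance: 1
Can detect 0 errors, correct 0 errors

1


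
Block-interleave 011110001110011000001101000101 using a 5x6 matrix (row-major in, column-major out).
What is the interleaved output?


Matrix:
  011110
  001110
  011000
  001101
  000101
Read columns: 000001010011110110111100000011

000001010011110110111100000011


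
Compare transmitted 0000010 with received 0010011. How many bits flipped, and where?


XOR: 0010001

2 error(s) at position(s): 2, 6


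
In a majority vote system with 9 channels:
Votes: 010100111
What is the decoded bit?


Ones: 5 out of 9
Threshold: 5

1 (5/9 voted 1)


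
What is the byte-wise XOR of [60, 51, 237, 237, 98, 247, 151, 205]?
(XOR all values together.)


XOR chain: 60 ^ 51 ^ 237 ^ 237 ^ 98 ^ 247 ^ 151 ^ 205 = 192

192


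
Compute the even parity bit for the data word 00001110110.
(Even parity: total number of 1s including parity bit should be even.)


Number of 1s in data: 5
Parity bit: 1

1


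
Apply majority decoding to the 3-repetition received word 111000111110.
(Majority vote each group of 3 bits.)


Groups: 111, 000, 111, 110
Majority votes: 1011

1011


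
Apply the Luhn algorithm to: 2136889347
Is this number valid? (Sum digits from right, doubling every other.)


Luhn sum = 59
59 mod 10 = 9

Invalid (Luhn sum mod 10 = 9)


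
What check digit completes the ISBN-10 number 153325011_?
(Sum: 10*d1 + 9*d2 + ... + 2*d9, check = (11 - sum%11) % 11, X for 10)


Weighted sum: 142
142 mod 11 = 10

Check digit: 1


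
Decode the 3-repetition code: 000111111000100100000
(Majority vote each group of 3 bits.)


Groups: 000, 111, 111, 000, 100, 100, 000
Majority votes: 0110000

0110000


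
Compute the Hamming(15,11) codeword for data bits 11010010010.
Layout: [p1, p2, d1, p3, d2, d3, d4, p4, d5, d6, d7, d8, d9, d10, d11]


Parity bits: p1=0, p2=0, p3=1, p4=0

001110100010010


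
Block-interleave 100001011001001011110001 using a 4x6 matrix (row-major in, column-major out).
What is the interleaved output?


Matrix:
  100001
  011001
  001011
  110001
Read columns: 100101010110000000101111

100101010110000000101111


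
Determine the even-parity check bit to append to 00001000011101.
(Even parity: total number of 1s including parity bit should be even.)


Number of 1s in data: 5
Parity bit: 1

1


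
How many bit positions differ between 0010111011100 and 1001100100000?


XOR: 1011011111100
Count of 1s: 9

9


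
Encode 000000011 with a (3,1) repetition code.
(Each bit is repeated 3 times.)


Each bit -> 3 copies

000000000000000000000111111


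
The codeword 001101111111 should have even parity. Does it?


Number of 1s: 9

No, parity error (9 ones)


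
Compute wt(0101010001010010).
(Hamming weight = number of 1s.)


Counting 1s in 0101010001010010

6


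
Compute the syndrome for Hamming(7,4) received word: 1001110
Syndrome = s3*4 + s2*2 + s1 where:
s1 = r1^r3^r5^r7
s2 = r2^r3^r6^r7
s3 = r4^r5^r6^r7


s1=0, s2=1, s3=1

Syndrome = 6 (error at position 6)


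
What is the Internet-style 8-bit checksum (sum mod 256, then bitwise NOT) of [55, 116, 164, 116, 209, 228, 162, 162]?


Sum = 1212 mod 256 = 188
Complement = 67

67


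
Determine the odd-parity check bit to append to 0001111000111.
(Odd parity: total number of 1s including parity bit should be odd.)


Number of 1s in data: 7
Parity bit: 0

0


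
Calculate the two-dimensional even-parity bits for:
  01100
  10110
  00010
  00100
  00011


Row parities: 01110
Column parities: 11111

Row P: 01110, Col P: 11111, Corner: 1


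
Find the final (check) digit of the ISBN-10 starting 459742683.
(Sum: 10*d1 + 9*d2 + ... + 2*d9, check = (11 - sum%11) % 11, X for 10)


Weighted sum: 294
294 mod 11 = 8

Check digit: 3


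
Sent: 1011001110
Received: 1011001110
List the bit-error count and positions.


XOR: 0000000000

0 errors (received matches sent)


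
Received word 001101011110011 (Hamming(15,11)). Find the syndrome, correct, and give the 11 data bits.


Syndrome = 0: no error detected

Data: 10101110011 (no errors)


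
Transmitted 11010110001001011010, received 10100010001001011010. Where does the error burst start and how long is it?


XOR: 01110100000000000000

Burst at position 1, length 5


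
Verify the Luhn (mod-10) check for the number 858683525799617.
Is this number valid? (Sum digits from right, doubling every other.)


Luhn sum = 86
86 mod 10 = 6

Invalid (Luhn sum mod 10 = 6)


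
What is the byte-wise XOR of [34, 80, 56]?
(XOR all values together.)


XOR chain: 34 ^ 80 ^ 56 = 74

74


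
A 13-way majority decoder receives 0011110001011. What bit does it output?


Ones: 7 out of 13
Threshold: 7

1 (7/13 voted 1)


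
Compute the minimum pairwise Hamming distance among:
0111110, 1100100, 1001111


Comparing all pairs, minimum distance: 4
Can detect 3 errors, correct 1 errors

4


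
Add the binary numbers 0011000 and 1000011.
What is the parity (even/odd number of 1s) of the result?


0011000 = 24
1000011 = 67
Sum = 91 = 1011011
1s count = 5

odd parity (5 ones in 1011011)


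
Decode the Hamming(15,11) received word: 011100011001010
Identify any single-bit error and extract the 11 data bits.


Syndrome = 6: error at position 6

Data: 10101001010 (corrected bit 6)


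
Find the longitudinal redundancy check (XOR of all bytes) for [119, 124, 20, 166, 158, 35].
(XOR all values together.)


XOR chain: 119 ^ 124 ^ 20 ^ 166 ^ 158 ^ 35 = 4

4


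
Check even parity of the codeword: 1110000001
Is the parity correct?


Number of 1s: 4

Yes, parity is correct (4 ones)


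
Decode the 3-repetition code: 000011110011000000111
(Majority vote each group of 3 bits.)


Groups: 000, 011, 110, 011, 000, 000, 111
Majority votes: 0111001

0111001


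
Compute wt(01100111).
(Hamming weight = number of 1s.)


Counting 1s in 01100111

5


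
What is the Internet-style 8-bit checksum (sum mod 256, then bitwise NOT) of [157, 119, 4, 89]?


Sum = 369 mod 256 = 113
Complement = 142

142


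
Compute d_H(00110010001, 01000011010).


XOR: 01110001011
Count of 1s: 6

6


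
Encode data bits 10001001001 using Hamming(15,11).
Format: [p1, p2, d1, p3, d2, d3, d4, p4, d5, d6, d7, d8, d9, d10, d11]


Parity bits: p1=1, p2=0, p3=0, p4=1

101000011001001


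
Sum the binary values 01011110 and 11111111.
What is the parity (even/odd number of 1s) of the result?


01011110 = 94
11111111 = 255
Sum = 349 = 101011101
1s count = 6

even parity (6 ones in 101011101)


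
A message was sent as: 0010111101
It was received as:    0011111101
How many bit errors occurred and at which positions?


XOR: 0001000000

1 error(s) at position(s): 3


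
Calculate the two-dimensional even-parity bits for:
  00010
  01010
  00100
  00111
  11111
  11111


Row parities: 101111
Column parities: 01011

Row P: 101111, Col P: 01011, Corner: 1


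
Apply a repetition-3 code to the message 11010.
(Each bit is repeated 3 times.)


Each bit -> 3 copies

111111000111000


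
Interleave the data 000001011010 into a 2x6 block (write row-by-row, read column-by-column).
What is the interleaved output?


Matrix:
  000001
  011010
Read columns: 000101000110

000101000110


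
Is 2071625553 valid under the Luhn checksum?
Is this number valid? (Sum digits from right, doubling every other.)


Luhn sum = 25
25 mod 10 = 5

Invalid (Luhn sum mod 10 = 5)


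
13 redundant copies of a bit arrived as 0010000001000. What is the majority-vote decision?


Ones: 2 out of 13
Threshold: 7

0 (2/13 voted 1)


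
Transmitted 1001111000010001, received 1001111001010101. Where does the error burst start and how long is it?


XOR: 0000000001000100

Burst at position 9, length 5


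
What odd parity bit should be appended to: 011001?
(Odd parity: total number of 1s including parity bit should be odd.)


Number of 1s in data: 3
Parity bit: 0

0


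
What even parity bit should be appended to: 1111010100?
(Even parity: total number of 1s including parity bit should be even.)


Number of 1s in data: 6
Parity bit: 0

0


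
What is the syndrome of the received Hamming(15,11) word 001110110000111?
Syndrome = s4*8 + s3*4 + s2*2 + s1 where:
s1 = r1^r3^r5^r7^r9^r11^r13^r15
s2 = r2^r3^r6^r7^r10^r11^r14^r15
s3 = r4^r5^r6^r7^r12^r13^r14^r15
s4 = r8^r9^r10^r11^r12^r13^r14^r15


s1=1, s2=0, s3=0, s4=0

Syndrome = 1 (error at position 1)


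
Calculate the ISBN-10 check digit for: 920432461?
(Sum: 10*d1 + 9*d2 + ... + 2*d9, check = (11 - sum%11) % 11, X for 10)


Weighted sum: 200
200 mod 11 = 2

Check digit: 9


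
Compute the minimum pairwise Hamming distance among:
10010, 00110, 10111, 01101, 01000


Comparing all pairs, minimum distance: 2
Can detect 1 errors, correct 0 errors

2


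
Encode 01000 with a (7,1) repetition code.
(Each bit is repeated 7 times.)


Each bit -> 7 copies

00000001111111000000000000000000000


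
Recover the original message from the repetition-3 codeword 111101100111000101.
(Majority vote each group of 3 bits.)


Groups: 111, 101, 100, 111, 000, 101
Majority votes: 110101

110101


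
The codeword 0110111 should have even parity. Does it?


Number of 1s: 5

No, parity error (5 ones)


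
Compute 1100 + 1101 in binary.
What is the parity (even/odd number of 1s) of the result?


1100 = 12
1101 = 13
Sum = 25 = 11001
1s count = 3

odd parity (3 ones in 11001)


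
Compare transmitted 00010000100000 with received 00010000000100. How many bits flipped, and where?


XOR: 00000000100100

2 error(s) at position(s): 8, 11


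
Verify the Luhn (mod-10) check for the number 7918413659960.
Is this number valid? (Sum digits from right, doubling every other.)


Luhn sum = 62
62 mod 10 = 2

Invalid (Luhn sum mod 10 = 2)


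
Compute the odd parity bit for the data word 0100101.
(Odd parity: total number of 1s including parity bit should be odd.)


Number of 1s in data: 3
Parity bit: 0

0


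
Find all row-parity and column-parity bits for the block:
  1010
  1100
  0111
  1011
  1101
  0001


Row parities: 001111
Column parities: 0110

Row P: 001111, Col P: 0110, Corner: 0


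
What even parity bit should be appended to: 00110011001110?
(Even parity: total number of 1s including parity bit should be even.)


Number of 1s in data: 7
Parity bit: 1

1


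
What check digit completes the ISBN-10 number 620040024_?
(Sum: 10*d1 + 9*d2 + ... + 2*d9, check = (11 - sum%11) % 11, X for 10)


Weighted sum: 116
116 mod 11 = 6

Check digit: 5


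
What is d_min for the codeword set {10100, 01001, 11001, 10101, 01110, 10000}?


Comparing all pairs, minimum distance: 1
Can detect 0 errors, correct 0 errors

1


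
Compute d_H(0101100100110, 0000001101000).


XOR: 0101101001110
Count of 1s: 7

7


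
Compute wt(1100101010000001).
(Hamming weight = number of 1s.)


Counting 1s in 1100101010000001

6


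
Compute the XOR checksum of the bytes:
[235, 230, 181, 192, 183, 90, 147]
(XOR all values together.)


XOR chain: 235 ^ 230 ^ 181 ^ 192 ^ 183 ^ 90 ^ 147 = 6

6


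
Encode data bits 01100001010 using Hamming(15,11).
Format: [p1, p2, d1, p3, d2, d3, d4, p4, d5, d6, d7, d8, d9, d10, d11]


Parity bits: p1=1, p2=0, p3=0, p4=0

100011000001010


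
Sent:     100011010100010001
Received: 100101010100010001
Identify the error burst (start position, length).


XOR: 000110000000000000

Burst at position 3, length 2


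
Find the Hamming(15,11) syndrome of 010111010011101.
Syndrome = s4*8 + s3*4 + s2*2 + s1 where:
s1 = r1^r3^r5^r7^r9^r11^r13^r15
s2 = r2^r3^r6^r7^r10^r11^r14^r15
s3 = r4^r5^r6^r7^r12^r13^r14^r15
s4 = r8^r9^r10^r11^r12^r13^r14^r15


s1=0, s2=0, s3=0, s4=1

Syndrome = 8 (error at position 8)


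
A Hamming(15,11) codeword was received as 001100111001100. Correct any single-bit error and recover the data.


Syndrome = 0: no error detected

Data: 10011001100 (no errors)


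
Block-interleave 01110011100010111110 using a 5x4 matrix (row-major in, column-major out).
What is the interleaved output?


Matrix:
  0111
  0011
  1000
  1011
  1110
Read columns: 00111100011101111010

00111100011101111010


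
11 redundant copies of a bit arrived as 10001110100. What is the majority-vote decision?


Ones: 5 out of 11
Threshold: 6

0 (5/11 voted 1)


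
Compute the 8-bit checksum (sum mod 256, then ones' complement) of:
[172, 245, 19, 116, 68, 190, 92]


Sum = 902 mod 256 = 134
Complement = 121

121


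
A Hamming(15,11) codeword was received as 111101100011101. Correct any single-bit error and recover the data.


Syndrome = 0: no error detected

Data: 10110011101 (no errors)


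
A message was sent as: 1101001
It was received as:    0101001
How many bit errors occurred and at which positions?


XOR: 1000000

1 error(s) at position(s): 0


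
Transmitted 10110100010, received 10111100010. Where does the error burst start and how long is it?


XOR: 00001000000

Burst at position 4, length 1


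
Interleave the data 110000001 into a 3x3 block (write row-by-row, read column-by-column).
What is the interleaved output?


Matrix:
  110
  000
  001
Read columns: 100100001

100100001


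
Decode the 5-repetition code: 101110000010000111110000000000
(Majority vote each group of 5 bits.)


Groups: 10111, 00000, 10000, 11111, 00000, 00000
Majority votes: 100100

100100


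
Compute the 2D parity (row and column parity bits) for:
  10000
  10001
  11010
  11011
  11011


Row parities: 10100
Column parities: 11011

Row P: 10100, Col P: 11011, Corner: 0


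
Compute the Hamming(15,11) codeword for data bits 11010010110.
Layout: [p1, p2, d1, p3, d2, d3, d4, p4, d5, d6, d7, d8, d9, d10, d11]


Parity bits: p1=1, p2=0, p3=0, p4=1

101010110010110


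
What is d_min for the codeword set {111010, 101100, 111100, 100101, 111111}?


Comparing all pairs, minimum distance: 1
Can detect 0 errors, correct 0 errors

1


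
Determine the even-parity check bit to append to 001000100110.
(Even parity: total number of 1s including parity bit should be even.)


Number of 1s in data: 4
Parity bit: 0

0


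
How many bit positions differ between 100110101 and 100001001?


XOR: 000111100
Count of 1s: 4

4


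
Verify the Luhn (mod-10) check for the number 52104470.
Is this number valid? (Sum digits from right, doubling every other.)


Luhn sum = 22
22 mod 10 = 2

Invalid (Luhn sum mod 10 = 2)


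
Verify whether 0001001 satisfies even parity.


Number of 1s: 2

Yes, parity is correct (2 ones)


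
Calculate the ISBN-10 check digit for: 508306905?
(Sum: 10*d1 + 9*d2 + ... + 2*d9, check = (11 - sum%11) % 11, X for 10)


Weighted sum: 211
211 mod 11 = 2

Check digit: 9


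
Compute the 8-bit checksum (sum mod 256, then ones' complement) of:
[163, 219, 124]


Sum = 506 mod 256 = 250
Complement = 5

5


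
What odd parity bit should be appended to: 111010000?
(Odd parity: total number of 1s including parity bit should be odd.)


Number of 1s in data: 4
Parity bit: 1

1


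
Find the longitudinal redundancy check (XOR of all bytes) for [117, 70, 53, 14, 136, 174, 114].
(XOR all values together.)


XOR chain: 117 ^ 70 ^ 53 ^ 14 ^ 136 ^ 174 ^ 114 = 92

92


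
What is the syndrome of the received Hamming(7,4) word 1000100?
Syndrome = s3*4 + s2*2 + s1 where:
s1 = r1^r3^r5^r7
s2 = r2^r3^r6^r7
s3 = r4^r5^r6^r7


s1=0, s2=0, s3=1

Syndrome = 4 (error at position 4)


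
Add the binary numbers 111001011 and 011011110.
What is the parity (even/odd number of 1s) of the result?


111001011 = 459
011011110 = 222
Sum = 681 = 1010101001
1s count = 5

odd parity (5 ones in 1010101001)


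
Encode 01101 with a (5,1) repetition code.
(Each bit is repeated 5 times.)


Each bit -> 5 copies

0000011111111110000011111


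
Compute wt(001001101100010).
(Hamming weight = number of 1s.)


Counting 1s in 001001101100010

6


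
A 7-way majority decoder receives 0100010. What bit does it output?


Ones: 2 out of 7
Threshold: 4

0 (2/7 voted 1)


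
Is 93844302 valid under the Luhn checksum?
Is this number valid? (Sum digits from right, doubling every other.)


Luhn sum = 36
36 mod 10 = 6

Invalid (Luhn sum mod 10 = 6)


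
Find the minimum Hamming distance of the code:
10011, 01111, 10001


Comparing all pairs, minimum distance: 1
Can detect 0 errors, correct 0 errors

1


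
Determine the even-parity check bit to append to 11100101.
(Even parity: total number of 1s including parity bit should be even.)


Number of 1s in data: 5
Parity bit: 1

1


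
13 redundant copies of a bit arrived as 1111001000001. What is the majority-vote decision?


Ones: 6 out of 13
Threshold: 7

0 (6/13 voted 1)


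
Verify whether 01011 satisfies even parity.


Number of 1s: 3

No, parity error (3 ones)


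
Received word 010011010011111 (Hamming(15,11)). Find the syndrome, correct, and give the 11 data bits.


Syndrome = 2: error at position 2

Data: 01100011111 (corrected bit 2)


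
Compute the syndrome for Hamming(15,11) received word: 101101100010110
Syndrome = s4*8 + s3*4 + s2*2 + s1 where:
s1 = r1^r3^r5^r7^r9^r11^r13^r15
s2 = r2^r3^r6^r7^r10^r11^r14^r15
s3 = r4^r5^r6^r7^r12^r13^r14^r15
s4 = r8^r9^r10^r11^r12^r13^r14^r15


s1=1, s2=1, s3=1, s4=1

Syndrome = 15 (error at position 15)


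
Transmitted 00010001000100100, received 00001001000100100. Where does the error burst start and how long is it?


XOR: 00011000000000000

Burst at position 3, length 2


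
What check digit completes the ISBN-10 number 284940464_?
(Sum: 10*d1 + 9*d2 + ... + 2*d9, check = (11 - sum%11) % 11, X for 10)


Weighted sum: 253
253 mod 11 = 0

Check digit: 0


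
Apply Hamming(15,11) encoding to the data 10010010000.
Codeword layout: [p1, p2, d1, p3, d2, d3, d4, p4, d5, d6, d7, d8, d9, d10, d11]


Parity bits: p1=1, p2=1, p3=1, p4=1

111100110010000


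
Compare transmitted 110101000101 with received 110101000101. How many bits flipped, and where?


XOR: 000000000000

0 errors (received matches sent)


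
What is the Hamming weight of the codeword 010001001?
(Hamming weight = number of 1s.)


Counting 1s in 010001001

3


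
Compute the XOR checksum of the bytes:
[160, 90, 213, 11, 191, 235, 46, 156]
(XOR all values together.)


XOR chain: 160 ^ 90 ^ 213 ^ 11 ^ 191 ^ 235 ^ 46 ^ 156 = 194

194


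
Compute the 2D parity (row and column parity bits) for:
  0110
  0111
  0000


Row parities: 010
Column parities: 0001

Row P: 010, Col P: 0001, Corner: 1


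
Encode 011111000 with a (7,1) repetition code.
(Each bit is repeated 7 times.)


Each bit -> 7 copies

000000011111111111111111111111111111111111000000000000000000000


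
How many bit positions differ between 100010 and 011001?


XOR: 111011
Count of 1s: 5

5


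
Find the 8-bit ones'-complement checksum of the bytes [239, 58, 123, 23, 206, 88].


Sum = 737 mod 256 = 225
Complement = 30

30


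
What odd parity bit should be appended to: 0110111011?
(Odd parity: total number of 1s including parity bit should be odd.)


Number of 1s in data: 7
Parity bit: 0

0


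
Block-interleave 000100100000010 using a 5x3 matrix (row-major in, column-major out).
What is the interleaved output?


Matrix:
  000
  100
  100
  000
  010
Read columns: 011000000100000

011000000100000


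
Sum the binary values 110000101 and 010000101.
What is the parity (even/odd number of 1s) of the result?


110000101 = 389
010000101 = 133
Sum = 522 = 1000001010
1s count = 3

odd parity (3 ones in 1000001010)


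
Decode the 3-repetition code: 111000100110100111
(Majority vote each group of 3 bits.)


Groups: 111, 000, 100, 110, 100, 111
Majority votes: 100101

100101


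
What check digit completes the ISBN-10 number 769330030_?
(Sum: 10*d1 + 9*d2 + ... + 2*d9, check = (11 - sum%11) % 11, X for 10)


Weighted sum: 244
244 mod 11 = 2

Check digit: 9


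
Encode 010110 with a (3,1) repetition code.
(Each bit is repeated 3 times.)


Each bit -> 3 copies

000111000111111000


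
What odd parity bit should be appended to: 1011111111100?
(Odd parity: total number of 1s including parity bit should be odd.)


Number of 1s in data: 10
Parity bit: 1

1


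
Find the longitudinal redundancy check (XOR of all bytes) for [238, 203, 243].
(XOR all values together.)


XOR chain: 238 ^ 203 ^ 243 = 214

214


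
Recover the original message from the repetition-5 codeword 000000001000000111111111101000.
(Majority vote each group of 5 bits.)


Groups: 00000, 00010, 00000, 11111, 11111, 01000
Majority votes: 000110

000110


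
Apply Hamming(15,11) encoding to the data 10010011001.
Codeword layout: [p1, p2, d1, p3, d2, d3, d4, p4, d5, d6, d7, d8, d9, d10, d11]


Parity bits: p1=0, p2=0, p3=1, p4=1

001100110011001


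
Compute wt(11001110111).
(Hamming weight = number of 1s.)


Counting 1s in 11001110111

8


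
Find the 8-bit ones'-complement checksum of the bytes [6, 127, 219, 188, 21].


Sum = 561 mod 256 = 49
Complement = 206

206


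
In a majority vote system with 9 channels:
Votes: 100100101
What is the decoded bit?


Ones: 4 out of 9
Threshold: 5

0 (4/9 voted 1)


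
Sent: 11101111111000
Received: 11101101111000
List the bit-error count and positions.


XOR: 00000010000000

1 error(s) at position(s): 6


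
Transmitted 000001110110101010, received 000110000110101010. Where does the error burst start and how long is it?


XOR: 000111110000000000

Burst at position 3, length 5


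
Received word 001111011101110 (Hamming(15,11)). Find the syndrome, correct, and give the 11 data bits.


Syndrome = 0: no error detected

Data: 11101101110 (no errors)


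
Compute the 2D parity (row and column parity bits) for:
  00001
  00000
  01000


Row parities: 101
Column parities: 01001

Row P: 101, Col P: 01001, Corner: 0


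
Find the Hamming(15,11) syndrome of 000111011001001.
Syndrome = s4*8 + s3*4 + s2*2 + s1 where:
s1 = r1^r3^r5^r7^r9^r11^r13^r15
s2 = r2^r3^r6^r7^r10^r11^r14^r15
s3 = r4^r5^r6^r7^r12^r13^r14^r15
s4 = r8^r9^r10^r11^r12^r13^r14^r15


s1=1, s2=0, s3=1, s4=0

Syndrome = 5 (error at position 5)


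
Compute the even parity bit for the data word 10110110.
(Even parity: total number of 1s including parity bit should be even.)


Number of 1s in data: 5
Parity bit: 1

1


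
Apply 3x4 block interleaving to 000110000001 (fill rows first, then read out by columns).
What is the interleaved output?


Matrix:
  0001
  1000
  0001
Read columns: 010000000101

010000000101


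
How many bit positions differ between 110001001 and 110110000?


XOR: 000111001
Count of 1s: 4

4


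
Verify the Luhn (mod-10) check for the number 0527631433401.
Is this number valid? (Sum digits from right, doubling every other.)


Luhn sum = 43
43 mod 10 = 3

Invalid (Luhn sum mod 10 = 3)


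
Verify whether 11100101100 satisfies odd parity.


Number of 1s: 6

No, parity error (6 ones)


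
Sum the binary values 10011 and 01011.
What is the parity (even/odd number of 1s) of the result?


10011 = 19
01011 = 11
Sum = 30 = 11110
1s count = 4

even parity (4 ones in 11110)


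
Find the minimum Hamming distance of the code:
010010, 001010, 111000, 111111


Comparing all pairs, minimum distance: 2
Can detect 1 errors, correct 0 errors

2


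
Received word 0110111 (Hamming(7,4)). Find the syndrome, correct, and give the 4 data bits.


Syndrome = 5: error at position 5

Data: 1011 (corrected bit 5)


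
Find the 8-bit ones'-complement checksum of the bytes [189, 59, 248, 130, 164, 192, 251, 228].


Sum = 1461 mod 256 = 181
Complement = 74

74


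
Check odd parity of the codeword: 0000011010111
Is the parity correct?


Number of 1s: 6

No, parity error (6 ones)


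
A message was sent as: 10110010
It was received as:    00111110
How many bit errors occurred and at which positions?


XOR: 10001100

3 error(s) at position(s): 0, 4, 5


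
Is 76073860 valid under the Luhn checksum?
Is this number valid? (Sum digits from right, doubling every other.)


Luhn sum = 35
35 mod 10 = 5

Invalid (Luhn sum mod 10 = 5)


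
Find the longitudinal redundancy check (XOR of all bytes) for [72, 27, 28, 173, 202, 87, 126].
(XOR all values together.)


XOR chain: 72 ^ 27 ^ 28 ^ 173 ^ 202 ^ 87 ^ 126 = 1

1


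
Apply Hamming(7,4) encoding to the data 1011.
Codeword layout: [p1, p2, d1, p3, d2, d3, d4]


Parity bits: p1=0, p2=1, p3=0

0110011


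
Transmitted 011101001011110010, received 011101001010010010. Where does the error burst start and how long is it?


XOR: 000000000001100000

Burst at position 11, length 2


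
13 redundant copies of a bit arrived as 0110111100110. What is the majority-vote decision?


Ones: 8 out of 13
Threshold: 7

1 (8/13 voted 1)


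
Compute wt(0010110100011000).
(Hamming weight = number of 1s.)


Counting 1s in 0010110100011000

6


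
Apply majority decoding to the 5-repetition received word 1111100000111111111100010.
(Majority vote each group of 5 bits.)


Groups: 11111, 00000, 11111, 11111, 00010
Majority votes: 10110

10110


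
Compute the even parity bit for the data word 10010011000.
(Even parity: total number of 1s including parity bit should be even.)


Number of 1s in data: 4
Parity bit: 0

0


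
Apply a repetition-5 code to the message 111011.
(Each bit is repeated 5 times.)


Each bit -> 5 copies

111111111111111000001111111111


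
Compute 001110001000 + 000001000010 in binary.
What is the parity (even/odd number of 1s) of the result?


001110001000 = 904
000001000010 = 66
Sum = 970 = 1111001010
1s count = 6

even parity (6 ones in 1111001010)


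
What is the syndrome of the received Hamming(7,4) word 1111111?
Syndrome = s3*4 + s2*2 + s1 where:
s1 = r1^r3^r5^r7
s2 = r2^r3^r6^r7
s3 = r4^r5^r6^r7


s1=0, s2=0, s3=0

Syndrome = 0 (no error)


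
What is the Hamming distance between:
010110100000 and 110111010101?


XOR: 100001110101
Count of 1s: 6

6


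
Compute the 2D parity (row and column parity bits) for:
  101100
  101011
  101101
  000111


Row parities: 1001
Column parities: 101101

Row P: 1001, Col P: 101101, Corner: 0


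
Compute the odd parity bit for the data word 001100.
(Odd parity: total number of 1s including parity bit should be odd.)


Number of 1s in data: 2
Parity bit: 1

1


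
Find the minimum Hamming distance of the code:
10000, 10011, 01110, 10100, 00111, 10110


Comparing all pairs, minimum distance: 1
Can detect 0 errors, correct 0 errors

1


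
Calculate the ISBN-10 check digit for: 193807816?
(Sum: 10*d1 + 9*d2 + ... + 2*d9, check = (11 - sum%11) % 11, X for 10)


Weighted sum: 253
253 mod 11 = 0

Check digit: 0


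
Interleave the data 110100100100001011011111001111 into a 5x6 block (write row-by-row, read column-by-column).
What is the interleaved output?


Matrix:
  110100
  100100
  001011
  011111
  001111
Read columns: 110001001000111110110011100111

110001001000111110110011100111


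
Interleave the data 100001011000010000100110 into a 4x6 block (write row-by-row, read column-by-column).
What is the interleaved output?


Matrix:
  100001
  011000
  010000
  100110
Read columns: 100101100100000100011000

100101100100000100011000


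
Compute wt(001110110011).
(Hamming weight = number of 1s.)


Counting 1s in 001110110011

7


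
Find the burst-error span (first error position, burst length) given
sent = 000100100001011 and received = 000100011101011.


XOR: 000000111100000

Burst at position 6, length 4


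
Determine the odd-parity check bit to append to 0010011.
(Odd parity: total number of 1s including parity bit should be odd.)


Number of 1s in data: 3
Parity bit: 0

0


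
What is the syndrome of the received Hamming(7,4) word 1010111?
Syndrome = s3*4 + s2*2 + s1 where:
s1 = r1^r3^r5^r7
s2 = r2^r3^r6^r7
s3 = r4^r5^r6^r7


s1=0, s2=1, s3=1

Syndrome = 6 (error at position 6)


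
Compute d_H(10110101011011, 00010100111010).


XOR: 10100001100001
Count of 1s: 5

5
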